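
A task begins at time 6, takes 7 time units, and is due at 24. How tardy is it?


Completion = start + processing = 6 + 7 = 13
Tardiness = max(0, C - d) = max(0, 13 - 24)
= max(0, -11)
= 0


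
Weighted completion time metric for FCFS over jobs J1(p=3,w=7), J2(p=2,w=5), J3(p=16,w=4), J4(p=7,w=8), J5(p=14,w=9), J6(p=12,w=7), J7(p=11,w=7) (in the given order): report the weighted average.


Completion times:
  J1: C=3, w×C=7×3=21
  J2: C=5, w×C=5×5=25
  J3: C=21, w×C=4×21=84
  J4: C=28, w×C=8×28=224
  J5: C=42, w×C=9×42=378
  J6: C=54, w×C=7×54=378
  J7: C=65, w×C=7×65=455
Sum w×C = 1565
Sum w = 47
Weighted avg = 1565/47
= 33.30


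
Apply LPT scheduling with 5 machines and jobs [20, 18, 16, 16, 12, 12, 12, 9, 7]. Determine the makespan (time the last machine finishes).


Jobs (LPT sorted): [20, 18, 16, 16, 12, 12, 12, 9, 7]
Machines: 5
  J=20 → Machine 1 (load: 0+20=20)
  J=18 → Machine 2 (load: 0+18=18)
  J=16 → Machine 3 (load: 0+16=16)
  J=16 → Machine 4 (load: 0+16=16)
  J=12 → Machine 5 (load: 0+12=12)
  J=12 → Machine 5 (load: 12+12=24)
  J=12 → Machine 3 (load: 16+12=28)
  J=9 → Machine 4 (load: 16+9=25)
  J=7 → Machine 2 (load: 18+7=25)
Machine loads: [20, 25, 28, 25, 24]
Makespan = max = 28 time units


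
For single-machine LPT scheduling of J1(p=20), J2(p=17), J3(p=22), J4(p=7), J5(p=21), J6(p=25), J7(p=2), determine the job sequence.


LPT: sort by longest processing time first
  J6: p=25
  J3: p=22
  J5: p=21
  J1: p=20
  J2: p=17
  J4: p=7
  J7: p=2
Order: J6 → J3 → J5 → J1 → J2 → J4 → J7


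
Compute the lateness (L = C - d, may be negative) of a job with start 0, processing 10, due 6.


Completion = 0 + 10 = 10
Lateness = C - d = 10 - 6
= 4


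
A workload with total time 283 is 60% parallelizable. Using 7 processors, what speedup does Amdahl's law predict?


Amdahl's law: T_p = T × ((1-p) + p/N)
= 283 × ((1-0.6) + 0.6/7)
= 283 × (0.40 + 0.0857)
= 283 × 0.4857
= 137.46
Speedup = 283/137.46
= 2.06×


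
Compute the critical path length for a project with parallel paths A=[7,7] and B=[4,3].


Path A: 7 + 7 = 14
Path B: 4 + 3 = 7
Critical path = longest = max(14, 7)
= 14 (Path A)


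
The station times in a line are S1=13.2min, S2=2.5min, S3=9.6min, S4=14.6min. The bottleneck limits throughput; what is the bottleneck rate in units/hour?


Bottleneck = longest station time
Station times: [13.2, 2.5, 9.6, 14.6]
Max = 14.6 min
Rate = 60 / 14.6
= 4.11 units/hour (bottleneck: 14.6min)


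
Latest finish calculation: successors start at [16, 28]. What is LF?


LF = min of all successor start times
Successors start at: [16, 28]
LF = min(16, 28)
= 16


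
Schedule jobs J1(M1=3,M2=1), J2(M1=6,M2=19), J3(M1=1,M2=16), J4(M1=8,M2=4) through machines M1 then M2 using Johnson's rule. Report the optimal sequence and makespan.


Johnson's rule:
Group 1 (M1≤M2, sort by M1): ['J3', 'J2']
Group 2 (M1>M2, sort desc M2): ['J4', 'J1']
Sequence: J3 → J2 → J4 → J1
Makespan calculation:
  J3: M1 done=1, M2 done=17
  J2: M1 done=7, M2 done=36
  J4: M1 done=15, M2 done=40
  J1: M1 done=18, M2 done=41
= Sequence: J3 → J2 → J4 → J1, Makespan: 41


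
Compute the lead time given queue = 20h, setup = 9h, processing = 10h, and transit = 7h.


Lead time = queue + setup + processing + transit
= 20 + 9 + 10 + 7
= 46 hours


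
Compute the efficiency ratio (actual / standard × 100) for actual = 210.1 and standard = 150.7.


Efficiency = (actual / standard) × 100
= (210.1 / 150.7) × 100
= 139.4%


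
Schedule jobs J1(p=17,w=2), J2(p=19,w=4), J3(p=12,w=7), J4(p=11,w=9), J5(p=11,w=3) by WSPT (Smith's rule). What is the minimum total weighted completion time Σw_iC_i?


WSPT order (by p/w): J4 → J3 → J5 → J2 → J1
  J4: C=11, w·C=9×11=99
  J3: C=23, w·C=7×23=161
  J5: C=34, w·C=3×34=102
  J2: C=53, w·C=4×53=212
  J1: C=70, w·C=2×70=140
Σ w·C = 714
= 714


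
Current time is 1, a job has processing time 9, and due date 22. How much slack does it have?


Slack = due - current_time - processing
= 22 - 1 - 9
= 12


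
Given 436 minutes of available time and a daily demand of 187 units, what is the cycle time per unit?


Cycle time = available time / demand
= 436 / 187
= 2.33 min/unit


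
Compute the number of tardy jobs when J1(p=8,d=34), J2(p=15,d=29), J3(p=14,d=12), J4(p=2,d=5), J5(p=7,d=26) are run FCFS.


Completion vs due date:
  J1: C=8, d=34 → on time
  J2: C=23, d=29 → on time
  J3: C=37, d=12 → TARDY
  J4: C=39, d=5 → TARDY
  J5: C=46, d=26 → TARDY
Tardy jobs: J3, J4, J5
Count = 3


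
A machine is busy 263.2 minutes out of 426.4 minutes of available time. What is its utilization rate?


Utilization = busy / total × 100
= 263.2 / 426.4 × 100
= 61.7%


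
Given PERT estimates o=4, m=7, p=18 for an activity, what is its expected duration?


te = (o + 4m + p) / 6
= (4 + 4×7 + 18) / 6
= (4 + 28 + 18) / 6
= 50 / 6
= 8.33


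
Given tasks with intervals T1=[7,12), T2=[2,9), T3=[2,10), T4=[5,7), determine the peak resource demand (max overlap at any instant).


Check each time point for overlaps:
  t=5: 3 tasks active (T2, T3, T4)
Max concurrent = 3


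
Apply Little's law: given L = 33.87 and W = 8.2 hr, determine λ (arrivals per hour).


Little's law: L = λW → λ = L / W
= 33.87 / 8.2
= 4.13 per hour


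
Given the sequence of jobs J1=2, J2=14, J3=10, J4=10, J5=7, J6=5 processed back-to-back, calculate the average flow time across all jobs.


Completion times:
  J1: completes at 2
  J2: completes at 16
  J3: completes at 26
  J4: completes at 36
  J5: completes at 43
  J6: completes at 48
Sum = 171
Average = 171/6
= 28.50


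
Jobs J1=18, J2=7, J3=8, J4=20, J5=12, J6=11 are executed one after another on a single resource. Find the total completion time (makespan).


Sequential makespan: sum all processing times
= 18 + 7 + 8 + 20 + 12 + 11
= 76 time units


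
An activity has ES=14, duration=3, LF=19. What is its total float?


EF = ES + duration = 14 + 3 = 17
LS = LF - duration = 19 - 3 = 16
Total Float = LF - EF = 19 - 17
(or LS - ES = 16 - 14)
= 2


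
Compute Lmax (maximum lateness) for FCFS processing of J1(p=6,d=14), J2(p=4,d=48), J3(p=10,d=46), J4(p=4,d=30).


Lateness per job (L = C - d):
  J1: C=6, d=14, L=-8
  J2: C=10, d=48, L=-38
  J3: C=20, d=46, L=-26
  J4: C=24, d=30, L=-6
Lmax = max(-8, -38, -26, -6)
= -6


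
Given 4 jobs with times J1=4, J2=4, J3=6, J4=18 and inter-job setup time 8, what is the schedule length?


Makespan = Σ processing + (n-1) × setup
= (4 + 4 + 6 + 18) + (4-1)×8
= 32 + 24
= 56 time units


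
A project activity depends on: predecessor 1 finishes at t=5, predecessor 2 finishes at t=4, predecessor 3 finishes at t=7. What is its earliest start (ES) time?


ES = max of all predecessor completion times
Predecessors: [5, 4, 7]
ES = max(5, 4, 7)
= 7


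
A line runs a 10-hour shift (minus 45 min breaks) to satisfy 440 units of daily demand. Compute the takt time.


Available = 10×60 - 45 = 555 min
Takt time = 555 / 440
= 1.26 min/unit


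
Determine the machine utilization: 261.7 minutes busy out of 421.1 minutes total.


Utilization = busy / total × 100
= 261.7 / 421.1 × 100
= 62.1%


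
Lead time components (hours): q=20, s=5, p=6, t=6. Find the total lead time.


Lead time = queue + setup + processing + transit
= 20 + 5 + 6 + 6
= 37 hours


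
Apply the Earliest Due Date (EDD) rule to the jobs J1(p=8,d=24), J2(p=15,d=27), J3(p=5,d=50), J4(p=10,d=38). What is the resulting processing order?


EDD: sort by earliest due date
  J1: d=24, p=8
  J2: d=27, p=15
  J4: d=38, p=10
  J3: d=50, p=5
Order: J1 → J2 → J4 → J3


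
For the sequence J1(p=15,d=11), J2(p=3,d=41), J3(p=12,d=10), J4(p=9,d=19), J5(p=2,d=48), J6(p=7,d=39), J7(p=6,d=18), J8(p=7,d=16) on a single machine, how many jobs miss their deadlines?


Completion vs due date:
  J1: C=15, d=11 → TARDY
  J2: C=18, d=41 → on time
  J3: C=30, d=10 → TARDY
  J4: C=39, d=19 → TARDY
  J5: C=41, d=48 → on time
  J6: C=48, d=39 → TARDY
  J7: C=54, d=18 → TARDY
  J8: C=61, d=16 → TARDY
Tardy jobs: J1, J3, J4, J6, J7, J8
Count = 6


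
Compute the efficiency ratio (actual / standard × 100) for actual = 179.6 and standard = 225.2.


Efficiency = (actual / standard) × 100
= (179.6 / 225.2) × 100
= 79.8%


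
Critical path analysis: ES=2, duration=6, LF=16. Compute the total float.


EF = ES + duration = 2 + 6 = 8
LS = LF - duration = 16 - 6 = 10
Total Float = LF - EF = 16 - 8
(or LS - ES = 10 - 2)
= 8


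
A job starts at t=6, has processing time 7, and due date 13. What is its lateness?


Completion = 6 + 7 = 13
Lateness = C - d = 13 - 13
= 0


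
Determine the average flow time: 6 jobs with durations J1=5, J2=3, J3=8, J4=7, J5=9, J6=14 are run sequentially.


Completion times:
  J1: completes at 5
  J2: completes at 8
  J3: completes at 16
  J4: completes at 23
  J5: completes at 32
  J6: completes at 46
Sum = 130
Average = 130/6
= 21.67


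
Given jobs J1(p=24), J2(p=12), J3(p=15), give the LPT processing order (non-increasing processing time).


LPT: sort by longest processing time first
  J1: p=24
  J3: p=15
  J2: p=12
Order: J1 → J3 → J2


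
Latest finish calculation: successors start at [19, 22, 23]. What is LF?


LF = min of all successor start times
Successors start at: [19, 22, 23]
LF = min(19, 22, 23)
= 19


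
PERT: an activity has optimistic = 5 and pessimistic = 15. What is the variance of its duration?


σ² = ((p - o) / 6)² = (p - o)² / 36
= (15 - 5)² / 36
= 10² / 36
= 100 / 36
= 2.7778


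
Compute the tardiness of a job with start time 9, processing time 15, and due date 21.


Completion = start + processing = 9 + 15 = 24
Tardiness = max(0, C - d) = max(0, 24 - 21)
= max(0, 3)
= 3


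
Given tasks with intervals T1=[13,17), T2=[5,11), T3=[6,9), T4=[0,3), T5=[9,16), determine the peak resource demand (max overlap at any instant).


Check each time point for overlaps:
  t=6: 2 tasks active (T2, T3)
Max concurrent = 2


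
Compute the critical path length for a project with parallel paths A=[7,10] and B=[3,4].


Path A: 7 + 10 = 17
Path B: 3 + 4 = 7
Critical path = longest = max(17, 7)
= 17 (Path A)


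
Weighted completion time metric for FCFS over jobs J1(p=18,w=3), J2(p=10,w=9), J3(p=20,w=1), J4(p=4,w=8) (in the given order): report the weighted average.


Completion times:
  J1: C=18, w×C=3×18=54
  J2: C=28, w×C=9×28=252
  J3: C=48, w×C=1×48=48
  J4: C=52, w×C=8×52=416
Sum w×C = 770
Sum w = 21
Weighted avg = 770/21
= 36.67


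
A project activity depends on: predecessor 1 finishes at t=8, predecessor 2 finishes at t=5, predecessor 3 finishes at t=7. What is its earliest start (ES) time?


ES = max of all predecessor completion times
Predecessors: [8, 5, 7]
ES = max(8, 5, 7)
= 8


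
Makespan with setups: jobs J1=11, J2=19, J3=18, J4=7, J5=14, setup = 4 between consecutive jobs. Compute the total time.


Makespan = Σ processing + (n-1) × setup
= (11 + 19 + 18 + 7 + 14) + (5-1)×4
= 69 + 16
= 85 time units


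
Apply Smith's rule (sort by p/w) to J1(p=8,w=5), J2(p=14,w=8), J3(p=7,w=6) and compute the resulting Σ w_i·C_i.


WSPT order (by p/w): J3 → J1 → J2
  J3: C=7, w·C=6×7=42
  J1: C=15, w·C=5×15=75
  J2: C=29, w·C=8×29=232
Σ w·C = 349
= 349


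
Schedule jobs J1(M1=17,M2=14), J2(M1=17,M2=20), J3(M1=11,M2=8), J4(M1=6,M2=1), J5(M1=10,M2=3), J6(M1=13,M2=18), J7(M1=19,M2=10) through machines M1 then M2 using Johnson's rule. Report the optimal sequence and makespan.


Johnson's rule:
Group 1 (M1≤M2, sort by M1): ['J6', 'J2']
Group 2 (M1>M2, sort desc M2): ['J1', 'J7', 'J3', 'J5', 'J4']
Sequence: J6 → J2 → J1 → J7 → J3 → J5 → J4
Makespan calculation:
  J6: M1 done=13, M2 done=31
  J2: M1 done=30, M2 done=51
  J1: M1 done=47, M2 done=65
  J7: M1 done=66, M2 done=76
  J3: M1 done=77, M2 done=85
  J5: M1 done=87, M2 done=90
  J4: M1 done=93, M2 done=94
= Sequence: J6 → J2 → J1 → J7 → J3 → J5 → J4, Makespan: 94


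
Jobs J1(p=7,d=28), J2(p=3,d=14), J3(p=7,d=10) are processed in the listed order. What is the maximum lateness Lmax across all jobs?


Lateness per job (L = C - d):
  J1: C=7, d=28, L=-21
  J2: C=10, d=14, L=-4
  J3: C=17, d=10, L=7
Lmax = max(-21, -4, 7)
= 7


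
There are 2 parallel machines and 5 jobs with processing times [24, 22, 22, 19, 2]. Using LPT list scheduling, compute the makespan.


Jobs (LPT sorted): [24, 22, 22, 19, 2]
Machines: 2
  J=24 → Machine 1 (load: 0+24=24)
  J=22 → Machine 2 (load: 0+22=22)
  J=22 → Machine 2 (load: 22+22=44)
  J=19 → Machine 1 (load: 24+19=43)
  J=2 → Machine 1 (load: 43+2=45)
Machine loads: [45, 44]
Makespan = max = 45 time units


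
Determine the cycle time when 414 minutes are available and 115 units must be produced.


Cycle time = available time / demand
= 414 / 115
= 3.60 min/unit


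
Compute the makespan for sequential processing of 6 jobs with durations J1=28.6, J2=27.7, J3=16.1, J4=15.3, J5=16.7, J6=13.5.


Sequential makespan: sum all processing times
= 28.6 + 27.7 + 16.1 + 15.3 + 16.7 + 13.5
= 117.9 time units


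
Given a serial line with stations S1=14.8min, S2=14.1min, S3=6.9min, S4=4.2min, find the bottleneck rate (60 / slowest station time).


Bottleneck = longest station time
Station times: [14.8, 14.1, 6.9, 4.2]
Max = 14.8 min
Rate = 60 / 14.8
= 4.05 units/hour (bottleneck: 14.8min)


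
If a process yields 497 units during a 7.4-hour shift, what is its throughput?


Throughput = units / time
= 497 / 7.4
= 67.2 units/hour


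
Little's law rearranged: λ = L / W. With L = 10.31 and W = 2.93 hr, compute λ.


Little's law: L = λW → λ = L / W
= 10.31 / 2.93
= 3.52 per hour


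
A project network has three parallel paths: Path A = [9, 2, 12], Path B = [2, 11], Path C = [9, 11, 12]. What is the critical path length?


Path A: 9 + 2 + 12 = 23
Path B: 2 + 11 = 13
Path C: 9 + 11 + 12 = 32
Critical path = longest = max(23, 13, 32)
= 32 (Path C)


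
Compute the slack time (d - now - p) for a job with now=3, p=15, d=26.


Slack = due - current_time - processing
= 26 - 3 - 15
= 8


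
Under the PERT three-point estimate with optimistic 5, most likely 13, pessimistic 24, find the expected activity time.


te = (o + 4m + p) / 6
= (5 + 4×13 + 24) / 6
= (5 + 52 + 24) / 6
= 81 / 6
= 13.50


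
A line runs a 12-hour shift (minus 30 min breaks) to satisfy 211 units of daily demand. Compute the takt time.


Available = 12×60 - 30 = 690 min
Takt time = 690 / 211
= 3.27 min/unit


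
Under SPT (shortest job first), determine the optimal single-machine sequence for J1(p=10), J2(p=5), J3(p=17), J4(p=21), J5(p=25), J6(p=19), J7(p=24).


SPT: sort by shortest processing time
  J2: p=5
  J1: p=10
  J3: p=17
  J6: p=19
  J4: p=21
  J7: p=24
  J5: p=25
Order: J2 → J1 → J3 → J6 → J4 → J7 → J5


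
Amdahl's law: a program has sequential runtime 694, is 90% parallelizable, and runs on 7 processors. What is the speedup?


Amdahl's law: T_p = T × ((1-p) + p/N)
= 694 × ((1-0.9) + 0.9/7)
= 694 × (0.10 + 0.1286)
= 694 × 0.2286
= 158.63
Speedup = 694/158.63
= 4.38×


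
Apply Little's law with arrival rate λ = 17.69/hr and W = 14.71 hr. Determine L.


Little's law: L = λ × W
= 17.69 × 14.71
= 260.22


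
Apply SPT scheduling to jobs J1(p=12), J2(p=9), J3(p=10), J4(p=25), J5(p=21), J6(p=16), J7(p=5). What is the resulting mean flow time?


SPT order: J7 → J2 → J3 → J1 → J6 → J5 → J4
Completion times:
  J7: C=5
  J2: C=14
  J3: C=24
  J1: C=36
  J6: C=52
  J5: C=73
  J4: C=98
Sum = 302, n = 7
Mean flow = 302/7
= 43.14


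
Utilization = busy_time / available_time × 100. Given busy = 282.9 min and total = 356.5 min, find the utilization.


Utilization = busy / total × 100
= 282.9 / 356.5 × 100
= 79.4%


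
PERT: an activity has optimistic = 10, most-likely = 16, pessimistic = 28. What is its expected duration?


te = (o + 4m + p) / 6
= (10 + 4×16 + 28) / 6
= (10 + 64 + 28) / 6
= 102 / 6
= 17.00


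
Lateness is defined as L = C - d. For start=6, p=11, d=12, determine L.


Completion = 6 + 11 = 17
Lateness = C - d = 17 - 12
= 5


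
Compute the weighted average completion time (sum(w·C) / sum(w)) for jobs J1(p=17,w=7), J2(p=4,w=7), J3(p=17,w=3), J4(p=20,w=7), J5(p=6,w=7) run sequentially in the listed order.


Completion times:
  J1: C=17, w×C=7×17=119
  J2: C=21, w×C=7×21=147
  J3: C=38, w×C=3×38=114
  J4: C=58, w×C=7×58=406
  J5: C=64, w×C=7×64=448
Sum w×C = 1234
Sum w = 31
Weighted avg = 1234/31
= 39.81


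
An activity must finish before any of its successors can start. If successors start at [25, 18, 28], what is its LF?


LF = min of all successor start times
Successors start at: [25, 18, 28]
LF = min(25, 18, 28)
= 18


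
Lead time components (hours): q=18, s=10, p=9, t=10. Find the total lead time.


Lead time = queue + setup + processing + transit
= 18 + 10 + 9 + 10
= 47 hours


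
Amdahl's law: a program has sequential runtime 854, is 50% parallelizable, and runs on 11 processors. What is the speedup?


Amdahl's law: T_p = T × ((1-p) + p/N)
= 854 × ((1-0.5) + 0.5/11)
= 854 × (0.50 + 0.0455)
= 854 × 0.5455
= 465.82
Speedup = 854/465.82
= 1.83×


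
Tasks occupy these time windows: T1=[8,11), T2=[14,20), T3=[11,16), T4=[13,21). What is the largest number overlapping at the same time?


Check each time point for overlaps:
  t=14: 3 tasks active (T2, T3, T4)
Max concurrent = 3


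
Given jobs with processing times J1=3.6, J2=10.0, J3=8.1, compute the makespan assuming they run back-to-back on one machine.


Sequential makespan: sum all processing times
= 3.6 + 10.0 + 8.1
= 21.7 time units


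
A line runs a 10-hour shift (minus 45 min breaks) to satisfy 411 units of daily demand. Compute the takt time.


Available = 10×60 - 45 = 555 min
Takt time = 555 / 411
= 1.35 min/unit


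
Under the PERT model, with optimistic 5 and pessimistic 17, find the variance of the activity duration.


σ² = ((p - o) / 6)² = (p - o)² / 36
= (17 - 5)² / 36
= 12² / 36
= 144 / 36
= 4.0000


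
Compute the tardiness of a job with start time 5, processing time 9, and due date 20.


Completion = start + processing = 5 + 9 = 14
Tardiness = max(0, C - d) = max(0, 14 - 20)
= max(0, -6)
= 0


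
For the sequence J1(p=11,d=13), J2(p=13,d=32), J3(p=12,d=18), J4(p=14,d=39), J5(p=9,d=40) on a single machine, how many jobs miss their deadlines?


Completion vs due date:
  J1: C=11, d=13 → on time
  J2: C=24, d=32 → on time
  J3: C=36, d=18 → TARDY
  J4: C=50, d=39 → TARDY
  J5: C=59, d=40 → TARDY
Tardy jobs: J3, J4, J5
Count = 3


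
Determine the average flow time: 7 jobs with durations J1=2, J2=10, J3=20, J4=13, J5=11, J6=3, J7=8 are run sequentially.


Completion times:
  J1: completes at 2
  J2: completes at 12
  J3: completes at 32
  J4: completes at 45
  J5: completes at 56
  J6: completes at 59
  J7: completes at 67
Sum = 273
Average = 273/7
= 39.00


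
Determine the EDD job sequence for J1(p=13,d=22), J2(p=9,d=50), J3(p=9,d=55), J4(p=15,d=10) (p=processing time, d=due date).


EDD: sort by earliest due date
  J4: d=10, p=15
  J1: d=22, p=13
  J2: d=50, p=9
  J3: d=55, p=9
Order: J4 → J1 → J2 → J3


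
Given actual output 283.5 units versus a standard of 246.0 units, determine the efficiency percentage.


Efficiency = (actual / standard) × 100
= (283.5 / 246.0) × 100
= 115.2%


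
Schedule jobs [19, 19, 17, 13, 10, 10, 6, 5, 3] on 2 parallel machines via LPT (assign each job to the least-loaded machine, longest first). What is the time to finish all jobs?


Jobs (LPT sorted): [19, 19, 17, 13, 10, 10, 6, 5, 3]
Machines: 2
  J=19 → Machine 1 (load: 0+19=19)
  J=19 → Machine 2 (load: 0+19=19)
  J=17 → Machine 1 (load: 19+17=36)
  J=13 → Machine 2 (load: 19+13=32)
  J=10 → Machine 2 (load: 32+10=42)
  J=10 → Machine 1 (load: 36+10=46)
  J=6 → Machine 2 (load: 42+6=48)
  J=5 → Machine 1 (load: 46+5=51)
  J=3 → Machine 2 (load: 48+3=51)
Machine loads: [51, 51]
Makespan = max = 51 time units


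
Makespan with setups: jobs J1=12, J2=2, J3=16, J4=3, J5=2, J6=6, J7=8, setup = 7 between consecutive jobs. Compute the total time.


Makespan = Σ processing + (n-1) × setup
= (12 + 2 + 16 + 3 + 2 + 6 + 8) + (7-1)×7
= 49 + 42
= 91 time units


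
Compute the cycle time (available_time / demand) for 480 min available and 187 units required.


Cycle time = available time / demand
= 480 / 187
= 2.57 min/unit


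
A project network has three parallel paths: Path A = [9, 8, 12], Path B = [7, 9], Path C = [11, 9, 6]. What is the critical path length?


Path A: 9 + 8 + 12 = 29
Path B: 7 + 9 = 16
Path C: 11 + 9 + 6 = 26
Critical path = longest = max(29, 16, 26)
= 29 (Path A)


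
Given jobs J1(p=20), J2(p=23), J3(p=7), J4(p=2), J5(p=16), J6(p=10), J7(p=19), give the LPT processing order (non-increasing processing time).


LPT: sort by longest processing time first
  J2: p=23
  J1: p=20
  J7: p=19
  J5: p=16
  J6: p=10
  J3: p=7
  J4: p=2
Order: J2 → J1 → J7 → J5 → J6 → J3 → J4


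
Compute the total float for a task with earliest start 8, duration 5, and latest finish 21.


EF = ES + duration = 8 + 5 = 13
LS = LF - duration = 21 - 5 = 16
Total Float = LF - EF = 21 - 13
(or LS - ES = 16 - 8)
= 8


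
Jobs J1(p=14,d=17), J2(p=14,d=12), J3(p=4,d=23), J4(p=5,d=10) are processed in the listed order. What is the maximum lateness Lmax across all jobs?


Lateness per job (L = C - d):
  J1: C=14, d=17, L=-3
  J2: C=28, d=12, L=16
  J3: C=32, d=23, L=9
  J4: C=37, d=10, L=27
Lmax = max(-3, 16, 9, 27)
= 27


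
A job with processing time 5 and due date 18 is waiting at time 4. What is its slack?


Slack = due - current_time - processing
= 18 - 4 - 5
= 9


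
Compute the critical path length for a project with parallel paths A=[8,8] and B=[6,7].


Path A: 8 + 8 = 16
Path B: 6 + 7 = 13
Critical path = longest = max(16, 13)
= 16 (Path A)


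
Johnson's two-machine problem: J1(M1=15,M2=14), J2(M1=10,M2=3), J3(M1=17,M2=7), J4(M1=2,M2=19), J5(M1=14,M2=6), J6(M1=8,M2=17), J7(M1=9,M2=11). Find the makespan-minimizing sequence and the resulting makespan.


Johnson's rule:
Group 1 (M1≤M2, sort by M1): ['J4', 'J6', 'J7']
Group 2 (M1>M2, sort desc M2): ['J1', 'J3', 'J5', 'J2']
Sequence: J4 → J6 → J7 → J1 → J3 → J5 → J2
Makespan calculation:
  J4: M1 done=2, M2 done=21
  J6: M1 done=10, M2 done=38
  J7: M1 done=19, M2 done=49
  J1: M1 done=34, M2 done=63
  J3: M1 done=51, M2 done=70
  J5: M1 done=65, M2 done=76
  J2: M1 done=75, M2 done=79
= Sequence: J4 → J6 → J7 → J1 → J3 → J5 → J2, Makespan: 79


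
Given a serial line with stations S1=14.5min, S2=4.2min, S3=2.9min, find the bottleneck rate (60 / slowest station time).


Bottleneck = longest station time
Station times: [14.5, 4.2, 2.9]
Max = 14.5 min
Rate = 60 / 14.5
= 4.14 units/hour (bottleneck: 14.5min)


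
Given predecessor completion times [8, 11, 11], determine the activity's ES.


ES = max of all predecessor completion times
Predecessors: [8, 11, 11]
ES = max(8, 11, 11)
= 11


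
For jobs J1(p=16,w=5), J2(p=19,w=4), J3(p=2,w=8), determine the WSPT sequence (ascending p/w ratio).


WSPT (Smith's rule): sort by p/w ascending
  J3: p/w = 2/8 = 0.250
  J1: p/w = 16/5 = 3.200
  J2: p/w = 19/4 = 4.750
Order: J3 → J1 → J2


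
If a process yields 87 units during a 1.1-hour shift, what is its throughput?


Throughput = units / time
= 87 / 1.1
= 79.1 units/hour


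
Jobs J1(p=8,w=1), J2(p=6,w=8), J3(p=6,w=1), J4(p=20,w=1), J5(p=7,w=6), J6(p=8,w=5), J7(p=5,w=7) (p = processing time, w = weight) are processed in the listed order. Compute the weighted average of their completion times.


Completion times:
  J1: C=8, w×C=1×8=8
  J2: C=14, w×C=8×14=112
  J3: C=20, w×C=1×20=20
  J4: C=40, w×C=1×40=40
  J5: C=47, w×C=6×47=282
  J6: C=55, w×C=5×55=275
  J7: C=60, w×C=7×60=420
Sum w×C = 1157
Sum w = 29
Weighted avg = 1157/29
= 39.90


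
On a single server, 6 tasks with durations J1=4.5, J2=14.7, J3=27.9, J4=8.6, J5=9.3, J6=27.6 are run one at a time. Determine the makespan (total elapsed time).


Sequential makespan: sum all processing times
= 4.5 + 14.7 + 27.9 + 8.6 + 9.3 + 27.6
= 92.6 time units


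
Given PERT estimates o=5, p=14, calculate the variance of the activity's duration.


σ² = ((p - o) / 6)² = (p - o)² / 36
= (14 - 5)² / 36
= 9² / 36
= 81 / 36
= 2.2500


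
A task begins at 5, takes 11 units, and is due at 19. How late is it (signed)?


Completion = 5 + 11 = 16
Lateness = C - d = 16 - 19
= -3


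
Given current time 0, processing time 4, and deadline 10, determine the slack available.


Slack = due - current_time - processing
= 10 - 0 - 4
= 6


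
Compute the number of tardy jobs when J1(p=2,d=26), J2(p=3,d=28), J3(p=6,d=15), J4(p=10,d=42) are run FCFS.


Completion vs due date:
  J1: C=2, d=26 → on time
  J2: C=5, d=28 → on time
  J3: C=11, d=15 → on time
  J4: C=21, d=42 → on time
Tardy jobs: none
Count = 0


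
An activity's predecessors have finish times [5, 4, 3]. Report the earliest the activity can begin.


ES = max of all predecessor completion times
Predecessors: [5, 4, 3]
ES = max(5, 4, 3)
= 5


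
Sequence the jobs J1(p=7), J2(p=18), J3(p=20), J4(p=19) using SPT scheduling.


SPT: sort by shortest processing time
  J1: p=7
  J2: p=18
  J4: p=19
  J3: p=20
Order: J1 → J2 → J4 → J3


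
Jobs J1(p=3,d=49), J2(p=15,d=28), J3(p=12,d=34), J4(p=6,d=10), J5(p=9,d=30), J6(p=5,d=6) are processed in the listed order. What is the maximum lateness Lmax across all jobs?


Lateness per job (L = C - d):
  J1: C=3, d=49, L=-46
  J2: C=18, d=28, L=-10
  J3: C=30, d=34, L=-4
  J4: C=36, d=10, L=26
  J5: C=45, d=30, L=15
  J6: C=50, d=6, L=44
Lmax = max(-46, -10, -4, 26, 15, 44)
= 44


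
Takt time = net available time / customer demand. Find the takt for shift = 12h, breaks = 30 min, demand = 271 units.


Available = 12×60 - 30 = 690 min
Takt time = 690 / 271
= 2.55 min/unit


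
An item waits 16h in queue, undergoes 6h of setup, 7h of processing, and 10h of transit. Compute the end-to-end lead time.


Lead time = queue + setup + processing + transit
= 16 + 6 + 7 + 10
= 39 hours


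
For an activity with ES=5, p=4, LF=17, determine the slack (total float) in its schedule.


EF = ES + duration = 5 + 4 = 9
LS = LF - duration = 17 - 4 = 13
Total Float = LF - EF = 17 - 9
(or LS - ES = 13 - 5)
= 8


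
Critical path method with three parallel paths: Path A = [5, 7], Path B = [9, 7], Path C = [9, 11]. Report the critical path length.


Path A: 5 + 7 = 12
Path B: 9 + 7 = 16
Path C: 9 + 11 = 20
Critical path = longest = max(12, 16, 20)
= 20 (Path C)


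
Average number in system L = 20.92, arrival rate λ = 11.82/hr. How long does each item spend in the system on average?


Little's law: L = λW → W = L / λ
= 20.92 / 11.82
= 1.77 hours


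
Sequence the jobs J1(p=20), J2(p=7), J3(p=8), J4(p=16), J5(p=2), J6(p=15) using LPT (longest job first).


LPT: sort by longest processing time first
  J1: p=20
  J4: p=16
  J6: p=15
  J3: p=8
  J2: p=7
  J5: p=2
Order: J1 → J4 → J6 → J3 → J2 → J5


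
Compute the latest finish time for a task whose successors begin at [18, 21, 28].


LF = min of all successor start times
Successors start at: [18, 21, 28]
LF = min(18, 21, 28)
= 18


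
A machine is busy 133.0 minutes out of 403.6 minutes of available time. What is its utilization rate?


Utilization = busy / total × 100
= 133.0 / 403.6 × 100
= 33.0%


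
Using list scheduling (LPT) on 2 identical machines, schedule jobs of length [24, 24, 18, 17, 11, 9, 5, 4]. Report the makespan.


Jobs (LPT sorted): [24, 24, 18, 17, 11, 9, 5, 4]
Machines: 2
  J=24 → Machine 1 (load: 0+24=24)
  J=24 → Machine 2 (load: 0+24=24)
  J=18 → Machine 1 (load: 24+18=42)
  J=17 → Machine 2 (load: 24+17=41)
  J=11 → Machine 2 (load: 41+11=52)
  J=9 → Machine 1 (load: 42+9=51)
  J=5 → Machine 1 (load: 51+5=56)
  J=4 → Machine 2 (load: 52+4=56)
Machine loads: [56, 56]
Makespan = max = 56 time units


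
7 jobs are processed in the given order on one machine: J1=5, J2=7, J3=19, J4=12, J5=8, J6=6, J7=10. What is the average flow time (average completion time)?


Completion times:
  J1: completes at 5
  J2: completes at 12
  J3: completes at 31
  J4: completes at 43
  J5: completes at 51
  J6: completes at 57
  J7: completes at 67
Sum = 266
Average = 266/7
= 38.00


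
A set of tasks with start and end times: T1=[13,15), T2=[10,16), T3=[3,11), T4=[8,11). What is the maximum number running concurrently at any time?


Check each time point for overlaps:
  t=10: 3 tasks active (T2, T3, T4)
Max concurrent = 3


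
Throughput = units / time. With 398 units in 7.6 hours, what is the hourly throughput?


Throughput = units / time
= 398 / 7.6
= 52.4 units/hour


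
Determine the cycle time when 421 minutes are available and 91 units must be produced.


Cycle time = available time / demand
= 421 / 91
= 4.63 min/unit


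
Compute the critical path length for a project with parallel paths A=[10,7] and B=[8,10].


Path A: 10 + 7 = 17
Path B: 8 + 10 = 18
Critical path = longest = max(17, 18)
= 18 (Path B)


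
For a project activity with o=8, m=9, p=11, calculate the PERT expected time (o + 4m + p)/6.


te = (o + 4m + p) / 6
= (8 + 4×9 + 11) / 6
= (8 + 36 + 11) / 6
= 55 / 6
= 9.17


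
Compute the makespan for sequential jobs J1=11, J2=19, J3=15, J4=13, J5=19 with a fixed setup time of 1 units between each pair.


Makespan = Σ processing + (n-1) × setup
= (11 + 19 + 15 + 13 + 19) + (5-1)×1
= 77 + 4
= 81 time units


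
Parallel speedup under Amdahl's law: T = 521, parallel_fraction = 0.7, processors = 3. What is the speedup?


Amdahl's law: T_p = T × ((1-p) + p/N)
= 521 × ((1-0.7) + 0.7/3)
= 521 × (0.30 + 0.2333)
= 521 × 0.5333
= 277.87
Speedup = 521/277.87
= 1.88×


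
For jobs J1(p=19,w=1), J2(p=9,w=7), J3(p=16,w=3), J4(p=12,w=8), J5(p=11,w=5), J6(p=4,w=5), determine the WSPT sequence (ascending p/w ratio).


WSPT (Smith's rule): sort by p/w ascending
  J6: p/w = 4/5 = 0.800
  J2: p/w = 9/7 = 1.286
  J4: p/w = 12/8 = 1.500
  J5: p/w = 11/5 = 2.200
  J3: p/w = 16/3 = 5.333
  J1: p/w = 19/1 = 19.000
Order: J6 → J2 → J4 → J5 → J3 → J1


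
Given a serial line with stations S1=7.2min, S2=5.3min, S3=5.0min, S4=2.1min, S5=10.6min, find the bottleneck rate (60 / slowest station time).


Bottleneck = longest station time
Station times: [7.2, 5.3, 5.0, 2.1, 10.6]
Max = 10.6 min
Rate = 60 / 10.6
= 5.66 units/hour (bottleneck: 10.6min)


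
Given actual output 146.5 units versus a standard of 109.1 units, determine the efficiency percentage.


Efficiency = (actual / standard) × 100
= (146.5 / 109.1) × 100
= 134.3%


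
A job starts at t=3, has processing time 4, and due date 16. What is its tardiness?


Completion = start + processing = 3 + 4 = 7
Tardiness = max(0, C - d) = max(0, 7 - 16)
= max(0, -9)
= 0


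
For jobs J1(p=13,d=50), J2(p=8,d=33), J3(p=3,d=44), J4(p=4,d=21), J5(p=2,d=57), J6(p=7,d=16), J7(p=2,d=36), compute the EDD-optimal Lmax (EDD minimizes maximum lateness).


EDD order: J6 → J4 → J2 → J7 → J3 → J1 → J5
Completion and lateness:
  J6: C=7, d=16, L=7-16=-9
  J4: C=11, d=21, L=11-21=-10
  J2: C=19, d=33, L=19-33=-14
  J7: C=21, d=36, L=21-36=-15
  J3: C=24, d=44, L=24-44=-20
  J1: C=37, d=50, L=37-50=-13
  J5: C=39, d=57, L=39-57=-18
Lmax = max(-9, -10, -14, -15, -20, -13, -18)
= -9


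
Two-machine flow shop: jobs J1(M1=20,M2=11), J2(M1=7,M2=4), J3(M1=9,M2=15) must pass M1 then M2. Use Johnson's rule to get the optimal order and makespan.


Johnson's rule:
Group 1 (M1≤M2, sort by M1): ['J3']
Group 2 (M1>M2, sort desc M2): ['J1', 'J2']
Sequence: J3 → J1 → J2
Makespan calculation:
  J3: M1 done=9, M2 done=24
  J1: M1 done=29, M2 done=40
  J2: M1 done=36, M2 done=44
= Sequence: J3 → J1 → J2, Makespan: 44


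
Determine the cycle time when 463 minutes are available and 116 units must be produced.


Cycle time = available time / demand
= 463 / 116
= 3.99 min/unit


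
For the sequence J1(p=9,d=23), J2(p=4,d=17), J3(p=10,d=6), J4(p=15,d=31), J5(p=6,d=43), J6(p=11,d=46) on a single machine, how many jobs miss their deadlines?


Completion vs due date:
  J1: C=9, d=23 → on time
  J2: C=13, d=17 → on time
  J3: C=23, d=6 → TARDY
  J4: C=38, d=31 → TARDY
  J5: C=44, d=43 → TARDY
  J6: C=55, d=46 → TARDY
Tardy jobs: J3, J4, J5, J6
Count = 4


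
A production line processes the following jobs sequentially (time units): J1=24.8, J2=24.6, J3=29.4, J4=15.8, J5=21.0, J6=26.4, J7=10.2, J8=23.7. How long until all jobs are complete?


Sequential makespan: sum all processing times
= 24.8 + 24.6 + 29.4 + 15.8 + 21.0 + 26.4 + 10.2 + 23.7
= 175.9 time units


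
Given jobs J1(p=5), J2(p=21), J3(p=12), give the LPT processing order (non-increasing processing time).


LPT: sort by longest processing time first
  J2: p=21
  J3: p=12
  J1: p=5
Order: J2 → J3 → J1


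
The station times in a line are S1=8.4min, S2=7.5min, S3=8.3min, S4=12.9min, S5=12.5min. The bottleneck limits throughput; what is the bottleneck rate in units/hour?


Bottleneck = longest station time
Station times: [8.4, 7.5, 8.3, 12.9, 12.5]
Max = 12.9 min
Rate = 60 / 12.9
= 4.65 units/hour (bottleneck: 12.9min)


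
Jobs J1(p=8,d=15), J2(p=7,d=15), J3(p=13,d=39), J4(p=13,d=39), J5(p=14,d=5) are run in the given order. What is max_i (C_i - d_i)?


Lateness per job (L = C - d):
  J1: C=8, d=15, L=-7
  J2: C=15, d=15, L=0
  J3: C=28, d=39, L=-11
  J4: C=41, d=39, L=2
  J5: C=55, d=5, L=50
Lmax = max(-7, 0, -11, 2, 50)
= 50


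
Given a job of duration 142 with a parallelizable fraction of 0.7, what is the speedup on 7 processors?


Amdahl's law: T_p = T × ((1-p) + p/N)
= 142 × ((1-0.7) + 0.7/7)
= 142 × (0.30 + 0.1000)
= 142 × 0.4000
= 56.80
Speedup = 142/56.80
= 2.50×


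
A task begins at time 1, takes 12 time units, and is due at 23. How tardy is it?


Completion = start + processing = 1 + 12 = 13
Tardiness = max(0, C - d) = max(0, 13 - 23)
= max(0, -10)
= 0


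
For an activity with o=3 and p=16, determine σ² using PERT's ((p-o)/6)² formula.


σ² = ((p - o) / 6)² = (p - o)² / 36
= (16 - 3)² / 36
= 13² / 36
= 169 / 36
= 4.6944


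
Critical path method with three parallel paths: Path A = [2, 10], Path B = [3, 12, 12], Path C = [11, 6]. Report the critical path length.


Path A: 2 + 10 = 12
Path B: 3 + 12 + 12 = 27
Path C: 11 + 6 = 17
Critical path = longest = max(12, 27, 17)
= 27 (Path B)


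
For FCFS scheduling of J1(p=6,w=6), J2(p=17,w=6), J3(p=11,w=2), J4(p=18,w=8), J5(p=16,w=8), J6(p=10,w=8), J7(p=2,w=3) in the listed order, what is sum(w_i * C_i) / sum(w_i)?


Completion times:
  J1: C=6, w×C=6×6=36
  J2: C=23, w×C=6×23=138
  J3: C=34, w×C=2×34=68
  J4: C=52, w×C=8×52=416
  J5: C=68, w×C=8×68=544
  J6: C=78, w×C=8×78=624
  J7: C=80, w×C=3×80=240
Sum w×C = 2066
Sum w = 41
Weighted avg = 2066/41
= 50.39


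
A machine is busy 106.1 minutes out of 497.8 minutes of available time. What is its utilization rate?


Utilization = busy / total × 100
= 106.1 / 497.8 × 100
= 21.3%


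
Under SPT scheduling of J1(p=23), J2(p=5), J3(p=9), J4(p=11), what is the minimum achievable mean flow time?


SPT order: J2 → J3 → J4 → J1
Completion times:
  J2: C=5
  J3: C=14
  J4: C=25
  J1: C=48
Sum = 92, n = 4
Mean flow = 92/4
= 23.00


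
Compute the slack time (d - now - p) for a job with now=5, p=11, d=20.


Slack = due - current_time - processing
= 20 - 5 - 11
= 4


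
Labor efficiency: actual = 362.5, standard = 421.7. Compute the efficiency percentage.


Efficiency = (actual / standard) × 100
= (362.5 / 421.7) × 100
= 86.0%


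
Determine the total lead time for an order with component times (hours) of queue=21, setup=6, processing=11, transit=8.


Lead time = queue + setup + processing + transit
= 21 + 6 + 11 + 8
= 46 hours


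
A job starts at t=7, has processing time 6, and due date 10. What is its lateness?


Completion = 7 + 6 = 13
Lateness = C - d = 13 - 10
= 3


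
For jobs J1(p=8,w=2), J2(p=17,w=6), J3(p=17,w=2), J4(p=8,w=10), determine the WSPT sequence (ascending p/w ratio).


WSPT (Smith's rule): sort by p/w ascending
  J4: p/w = 8/10 = 0.800
  J2: p/w = 17/6 = 2.833
  J1: p/w = 8/2 = 4.000
  J3: p/w = 17/2 = 8.500
Order: J4 → J2 → J1 → J3


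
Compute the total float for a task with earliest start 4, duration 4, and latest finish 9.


EF = ES + duration = 4 + 4 = 8
LS = LF - duration = 9 - 4 = 5
Total Float = LF - EF = 9 - 8
(or LS - ES = 5 - 4)
= 1


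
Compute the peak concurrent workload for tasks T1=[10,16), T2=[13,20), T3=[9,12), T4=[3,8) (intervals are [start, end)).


Check each time point for overlaps:
  t=10: 2 tasks active (T1, T3)
Max concurrent = 2


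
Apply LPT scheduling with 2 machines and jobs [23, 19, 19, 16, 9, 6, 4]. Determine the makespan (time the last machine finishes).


Jobs (LPT sorted): [23, 19, 19, 16, 9, 6, 4]
Machines: 2
  J=23 → Machine 1 (load: 0+23=23)
  J=19 → Machine 2 (load: 0+19=19)
  J=19 → Machine 2 (load: 19+19=38)
  J=16 → Machine 1 (load: 23+16=39)
  J=9 → Machine 2 (load: 38+9=47)
  J=6 → Machine 1 (load: 39+6=45)
  J=4 → Machine 1 (load: 45+4=49)
Machine loads: [49, 47]
Makespan = max = 49 time units


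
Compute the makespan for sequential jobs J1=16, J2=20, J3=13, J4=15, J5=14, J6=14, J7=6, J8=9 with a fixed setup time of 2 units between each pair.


Makespan = Σ processing + (n-1) × setup
= (16 + 20 + 13 + 15 + 14 + 14 + 6 + 9) + (8-1)×2
= 107 + 14
= 121 time units


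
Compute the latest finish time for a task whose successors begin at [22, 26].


LF = min of all successor start times
Successors start at: [22, 26]
LF = min(22, 26)
= 22


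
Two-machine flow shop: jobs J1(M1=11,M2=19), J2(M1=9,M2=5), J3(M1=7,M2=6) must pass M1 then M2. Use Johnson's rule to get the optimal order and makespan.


Johnson's rule:
Group 1 (M1≤M2, sort by M1): ['J1']
Group 2 (M1>M2, sort desc M2): ['J3', 'J2']
Sequence: J1 → J3 → J2
Makespan calculation:
  J1: M1 done=11, M2 done=30
  J3: M1 done=18, M2 done=36
  J2: M1 done=27, M2 done=41
= Sequence: J1 → J3 → J2, Makespan: 41


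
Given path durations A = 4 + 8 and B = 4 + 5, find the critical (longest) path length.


Path A: 4 + 8 = 12
Path B: 4 + 5 = 9
Critical path = longest = max(12, 9)
= 12 (Path A)


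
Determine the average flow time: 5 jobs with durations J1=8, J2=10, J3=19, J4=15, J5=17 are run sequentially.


Completion times:
  J1: completes at 8
  J2: completes at 18
  J3: completes at 37
  J4: completes at 52
  J5: completes at 69
Sum = 184
Average = 184/5
= 36.80


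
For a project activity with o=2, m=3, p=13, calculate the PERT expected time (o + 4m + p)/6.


te = (o + 4m + p) / 6
= (2 + 4×3 + 13) / 6
= (2 + 12 + 13) / 6
= 27 / 6
= 4.50


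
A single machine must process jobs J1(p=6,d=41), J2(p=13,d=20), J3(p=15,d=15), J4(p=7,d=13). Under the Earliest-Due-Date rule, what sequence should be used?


EDD: sort by earliest due date
  J4: d=13, p=7
  J3: d=15, p=15
  J2: d=20, p=13
  J1: d=41, p=6
Order: J4 → J3 → J2 → J1


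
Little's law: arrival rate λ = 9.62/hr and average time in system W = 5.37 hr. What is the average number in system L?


Little's law: L = λ × W
= 9.62 × 5.37
= 51.66


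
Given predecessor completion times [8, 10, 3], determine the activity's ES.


ES = max of all predecessor completion times
Predecessors: [8, 10, 3]
ES = max(8, 10, 3)
= 10
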